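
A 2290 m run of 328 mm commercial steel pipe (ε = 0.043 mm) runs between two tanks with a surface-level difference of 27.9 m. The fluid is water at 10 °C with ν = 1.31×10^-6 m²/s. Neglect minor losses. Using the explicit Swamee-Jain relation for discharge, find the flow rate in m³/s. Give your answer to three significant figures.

Q ≈ 0.196 m³/s

Swamee-Jain (Type II): Q = -0.965·√(gD⁵h_f/L)·ln[ε/(3.7D) + √(3.17ν²L/(gD³h_f))]
√(gD⁵h_f/L) = √(9.81·0.328⁵·27.9/2290) = 0.02130
ε/(3.7D) = 3.54×10^-5; √(3.17ν²L/(gD³h_f)) = 3.59×10^-5
Q = -0.965·0.02130·ln(7.135×10^-5) = 0.1963 m³/s
Check: V = 2.32 m/s, Re = 5.82×10^5, f = 0.01459, h_f = 28.0 m ≈ 27.9 m ✓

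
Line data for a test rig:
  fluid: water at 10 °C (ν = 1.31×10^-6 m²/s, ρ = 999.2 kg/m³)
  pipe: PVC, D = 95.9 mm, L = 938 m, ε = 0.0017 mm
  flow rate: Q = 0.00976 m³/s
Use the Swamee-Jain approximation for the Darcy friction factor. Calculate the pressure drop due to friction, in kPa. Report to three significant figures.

V = 4Q/(πD²) = 4·0.00976/(π·0.0959²) = 1.351 m/s
Re = VD/ν = 1.351·0.0959/1.31×10^-6 = 9.89×10^4 → turbulent
ε/D = 0.0017/95.9 = 1.77×10^-5
Swamee-Jain: f = 0.01801
h_f = f(L/D)V²/(2g) = 0.01801·(938/0.0959)·1.351²/(2·9.81) = 16.39 m
Δp = ρg·h_f = 999.2·9.81·16.39 = 160.7 kPa

Δp ≈ 161 kPa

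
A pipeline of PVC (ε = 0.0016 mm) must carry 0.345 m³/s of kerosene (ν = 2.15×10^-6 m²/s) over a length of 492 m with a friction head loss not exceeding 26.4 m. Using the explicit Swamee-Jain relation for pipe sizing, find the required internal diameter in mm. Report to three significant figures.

Swamee-Jain (Type III): D = 0.66·[ε^1.25·(LQ²/(gh_f))^4.75 + ν·Q^9.4·(L/(gh_f))^5.2]^0.04
LQ²/(gh_f) = 0.2261; L/(gh_f) = 1.900
Term 1 = ε^1.25·(…)^4.75 = 4.88×10^-11; Term 2 = ν·Q^9.4·(…)^5.2 = 2.74×10^-9
D = 0.66·(4.88×10^-11 + 2.74×10^-9)^0.04 = 0.3001 m = 300 mm
Check: V = 4.88 m/s, Re = 6.81×10^5, f = 0.01250, h_f = 24.8 m ≈ 26.4 m ✓

D ≈ 300 mm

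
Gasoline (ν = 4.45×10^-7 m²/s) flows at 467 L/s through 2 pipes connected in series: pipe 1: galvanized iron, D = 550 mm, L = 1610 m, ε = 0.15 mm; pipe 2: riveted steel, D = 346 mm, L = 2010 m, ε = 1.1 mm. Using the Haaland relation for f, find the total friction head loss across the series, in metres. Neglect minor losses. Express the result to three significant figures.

Pipe 1: V = 1.966 m/s, Re = 2.43×10^6, ε/D = 2.73×10^-4, f = 0.01496, h_1 = f(L/D)V²/2g = 8.625 m
Pipe 2: V = 4.967 m/s, Re = 3.86×10^6, ε/D = 0.00318, f = 0.02668, h_2 = f(L/D)V²/2g = 194.9 m
Series → Q common, losses add: H = Σh = 203.5 m

H ≈ 204 m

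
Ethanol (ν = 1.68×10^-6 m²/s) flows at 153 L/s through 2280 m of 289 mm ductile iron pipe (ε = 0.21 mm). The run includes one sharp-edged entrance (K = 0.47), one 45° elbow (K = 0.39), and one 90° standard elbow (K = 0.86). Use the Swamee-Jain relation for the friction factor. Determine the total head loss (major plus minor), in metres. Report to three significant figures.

V = 4Q/(πD²) = 2.332 m/s; V²/2g = 0.2773 m
Re = 4.01×10^5, ε/D = 7.27×10^-4 → f = 0.01924 (Swamee-Jain)
Major: h_f = f(L/D)·V²/2g = 0.01924·7889·0.2773 = 42.08 m
Minor: ΣK = 1.72; h_m = ΣK·V²/2g = 0.4769 m
Total H_L = 42.08 + 0.4769 = 42.56 m

H_L ≈ 42.6 m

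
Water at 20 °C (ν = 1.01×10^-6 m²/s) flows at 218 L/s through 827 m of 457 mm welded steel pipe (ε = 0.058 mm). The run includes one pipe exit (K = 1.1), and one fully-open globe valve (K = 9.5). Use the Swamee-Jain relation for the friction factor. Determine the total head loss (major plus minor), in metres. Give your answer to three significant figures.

H_L ≈ 3.32 m

V = 4Q/(πD²) = 1.329 m/s; V²/2g = 0.09003 m
Re = 6.01×10^5, ε/D = 1.27×10^-4 → f = 0.01450 (Swamee-Jain)
Major: h_f = f(L/D)·V²/2g = 0.01450·1810·0.09003 = 2.362 m
Minor: ΣK = 10.6; h_m = ΣK·V²/2g = 0.9543 m
Total H_L = 2.362 + 0.9543 = 3.316 m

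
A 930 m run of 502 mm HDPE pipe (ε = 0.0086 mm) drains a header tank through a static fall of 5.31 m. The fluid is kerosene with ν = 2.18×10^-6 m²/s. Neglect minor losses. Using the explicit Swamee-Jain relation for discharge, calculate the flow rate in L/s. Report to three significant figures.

Swamee-Jain (Type II): Q = -0.965·√(gD⁵h_f/L)·ln[ε/(3.7D) + √(3.17ν²L/(gD³h_f))]
√(gD⁵h_f/L) = √(9.81·0.502⁵·5.31/930) = 0.04226
ε/(3.7D) = 4.63×10^-6; √(3.17ν²L/(gD³h_f)) = 4.61×10^-5
Q = -0.965·0.04226·ln(5.074×10^-5) = 0.4032 m³/s
Check: V = 2.04 m/s, Re = 4.69×10^5, f = 0.01350, h_f = 5.29 m ≈ 5.31 m ✓

Q ≈ 403 L/s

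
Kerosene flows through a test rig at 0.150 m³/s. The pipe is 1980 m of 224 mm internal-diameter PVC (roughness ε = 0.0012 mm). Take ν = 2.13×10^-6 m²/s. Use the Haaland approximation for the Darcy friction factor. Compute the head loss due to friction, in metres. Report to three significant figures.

V = 4Q/(πD²) = 4·0.150/(π·0.224²) = 3.806 m/s
Re = VD/ν = 3.806·0.224/2.13×10^-6 = 4.00×10^5 → turbulent
ε/D = 0.0012/224 = 5.36×10^-6
Haaland: f = 0.01365
h_f = f(L/D)V²/(2g) = 0.01365·(1980/0.224)·3.806²/(2·9.81) = 89.09 m

h_f ≈ 89.1 m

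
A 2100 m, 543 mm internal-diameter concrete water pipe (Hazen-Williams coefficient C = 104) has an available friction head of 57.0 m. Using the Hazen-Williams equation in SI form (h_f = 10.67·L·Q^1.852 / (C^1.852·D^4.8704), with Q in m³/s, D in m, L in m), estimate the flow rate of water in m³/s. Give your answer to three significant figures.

Q ≈ 0.829 m³/s

Rearranging: Q = [h_f·C^1.852·D^4.8704 / (10.67·L)]^(1/1.852)
Q = [57.0·104^1.852·0.543^4.8704 / (10.67·2100)]^0.540 = 0.8293 m³/s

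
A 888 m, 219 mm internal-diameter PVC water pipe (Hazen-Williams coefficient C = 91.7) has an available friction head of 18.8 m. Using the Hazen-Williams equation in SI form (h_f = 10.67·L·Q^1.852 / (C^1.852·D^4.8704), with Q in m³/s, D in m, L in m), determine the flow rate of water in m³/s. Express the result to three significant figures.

Rearranging: Q = [h_f·C^1.852·D^4.8704 / (10.67·L)]^(1/1.852)
Q = [18.8·91.7^1.852·0.219^4.8704 / (10.67·888)]^0.540 = 0.05871 m³/s

Q ≈ 0.0587 m³/s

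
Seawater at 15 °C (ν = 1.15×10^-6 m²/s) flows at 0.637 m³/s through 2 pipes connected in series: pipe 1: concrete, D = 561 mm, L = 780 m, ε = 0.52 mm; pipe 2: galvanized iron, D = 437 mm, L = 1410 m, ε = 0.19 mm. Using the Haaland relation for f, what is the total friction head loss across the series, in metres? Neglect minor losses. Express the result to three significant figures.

H ≈ 58.2 m

Pipe 1: V = 2.577 m/s, Re = 1.26×10^6, ε/D = 9.27×10^-4, f = 0.01954, h_1 = f(L/D)V²/2g = 9.197 m
Pipe 2: V = 4.247 m/s, Re = 1.61×10^6, ε/D = 4.35×10^-4, f = 0.01653, h_2 = f(L/D)V²/2g = 49.02 m
Series → Q common, losses add: H = Σh = 58.22 m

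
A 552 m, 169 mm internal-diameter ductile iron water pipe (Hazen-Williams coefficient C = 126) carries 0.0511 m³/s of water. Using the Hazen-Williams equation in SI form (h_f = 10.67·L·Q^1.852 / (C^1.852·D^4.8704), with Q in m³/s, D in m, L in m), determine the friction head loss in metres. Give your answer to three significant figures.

h_f = 10.67·552·0.0511^1.852 / (126^1.852·0.169^4.8704) = 17.73 m

h_f ≈ 17.7 m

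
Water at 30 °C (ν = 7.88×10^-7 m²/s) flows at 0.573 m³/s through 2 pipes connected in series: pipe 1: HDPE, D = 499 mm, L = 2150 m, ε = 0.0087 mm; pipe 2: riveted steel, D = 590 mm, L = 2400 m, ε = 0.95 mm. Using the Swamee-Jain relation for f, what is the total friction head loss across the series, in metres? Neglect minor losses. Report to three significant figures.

Pipe 1: V = 2.930 m/s, Re = 1.86×10^6, ε/D = 1.74×10^-5, f = 0.01108, h_1 = f(L/D)V²/2g = 20.90 m
Pipe 2: V = 2.096 m/s, Re = 1.57×10^6, ε/D = 0.00161, f = 0.02232, h_2 = f(L/D)V²/2g = 20.33 m
Series → Q common, losses add: H = Σh = 41.23 m

H ≈ 41.2 m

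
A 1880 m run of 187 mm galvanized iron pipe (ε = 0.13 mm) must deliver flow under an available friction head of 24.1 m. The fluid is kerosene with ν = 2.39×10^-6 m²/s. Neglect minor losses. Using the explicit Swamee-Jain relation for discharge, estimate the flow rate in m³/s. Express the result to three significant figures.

Q ≈ 0.0414 m³/s

Swamee-Jain (Type II): Q = -0.965·√(gD⁵h_f/L)·ln[ε/(3.7D) + √(3.17ν²L/(gD³h_f))]
√(gD⁵h_f/L) = √(9.81·0.187⁵·24.1/1880) = 0.005363
ε/(3.7D) = 1.88×10^-4; √(3.17ν²L/(gD³h_f)) = 1.48×10^-4
Q = -0.965·0.005363·ln(3.363×10^-4) = 0.04139 m³/s
Check: V = 1.51 m/s, Re = 1.18×10^5, f = 0.02085, h_f = 24.3 m ≈ 24.1 m ✓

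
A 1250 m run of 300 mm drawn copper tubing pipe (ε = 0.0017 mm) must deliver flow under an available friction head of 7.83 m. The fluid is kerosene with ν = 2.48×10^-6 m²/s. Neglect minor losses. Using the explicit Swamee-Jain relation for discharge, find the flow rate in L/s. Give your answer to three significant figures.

Swamee-Jain (Type II): Q = -0.965·√(gD⁵h_f/L)·ln[ε/(3.7D) + √(3.17ν²L/(gD³h_f))]
√(gD⁵h_f/L) = √(9.81·0.300⁵·7.83/1250) = 0.01222
ε/(3.7D) = 1.53×10^-6; √(3.17ν²L/(gD³h_f)) = 1.08×10^-4
Q = -0.965·0.01222·ln(1.099×10^-4) = 0.1075 m³/s
Check: V = 1.52 m/s, Re = 1.84×10^5, f = 0.01584, h_f = 7.78 m ≈ 7.83 m ✓

Q ≈ 107 L/s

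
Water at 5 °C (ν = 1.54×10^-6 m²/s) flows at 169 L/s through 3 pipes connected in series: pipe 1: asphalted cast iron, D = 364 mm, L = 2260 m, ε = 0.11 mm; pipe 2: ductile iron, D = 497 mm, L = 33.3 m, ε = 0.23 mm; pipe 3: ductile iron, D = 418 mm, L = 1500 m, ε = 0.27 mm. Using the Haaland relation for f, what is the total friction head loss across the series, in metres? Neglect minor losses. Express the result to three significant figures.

Pipe 1: V = 1.624 m/s, Re = 3.84×10^5, ε/D = 3.02×10^-4, f = 0.01648, h_1 = f(L/D)V²/2g = 13.75 m
Pipe 2: V = 0.8711 m/s, Re = 2.81×10^5, ε/D = 4.63×10^-4, f = 0.01794, h_2 = f(L/D)V²/2g = 0.04648 m
Pipe 3: V = 1.232 m/s, Re = 3.34×10^5, ε/D = 6.46×10^-4, f = 0.01877, h_3 = f(L/D)V²/2g = 5.206 m
Series → Q common, losses add: H = Σh = 19.00 m

H ≈ 19.0 m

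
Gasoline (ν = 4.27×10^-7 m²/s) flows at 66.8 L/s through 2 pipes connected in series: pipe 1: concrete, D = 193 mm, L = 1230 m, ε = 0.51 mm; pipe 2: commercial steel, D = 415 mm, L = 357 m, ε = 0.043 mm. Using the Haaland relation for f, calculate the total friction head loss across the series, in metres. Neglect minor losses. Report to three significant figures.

H ≈ 43.2 m

Pipe 1: V = 2.283 m/s, Re = 1.03×10^6, ε/D = 0.00264, f = 0.02544, h_1 = f(L/D)V²/2g = 43.08 m
Pipe 2: V = 0.4938 m/s, Re = 4.80×10^5, ε/D = 1.04×10^-4, f = 0.01437, h_2 = f(L/D)V²/2g = 0.1537 m
Series → Q common, losses add: H = Σh = 43.23 m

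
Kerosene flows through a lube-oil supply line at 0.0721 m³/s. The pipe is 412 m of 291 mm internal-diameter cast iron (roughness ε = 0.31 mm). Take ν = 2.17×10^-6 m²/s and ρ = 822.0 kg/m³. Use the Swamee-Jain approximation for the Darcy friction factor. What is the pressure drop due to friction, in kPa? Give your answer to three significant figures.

Δp ≈ 15.0 kPa

V = 4Q/(πD²) = 4·0.0721/(π·0.291²) = 1.084 m/s
Re = VD/ν = 1.084·0.291/2.17×10^-6 = 1.45×10^5 → turbulent
ε/D = 0.31/291 = 0.00107
Swamee-Jain: f = 0.02189
h_f = f(L/D)V²/(2g) = 0.02189·(412/0.291)·1.084²/(2·9.81) = 1.857 m
Δp = ρg·h_f = 822.0·9.81·1.857 = 14.97 kPa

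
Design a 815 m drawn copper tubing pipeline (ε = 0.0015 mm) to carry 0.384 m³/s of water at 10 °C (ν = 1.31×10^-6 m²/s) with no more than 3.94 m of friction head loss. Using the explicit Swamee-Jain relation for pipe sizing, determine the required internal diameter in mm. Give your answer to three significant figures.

D ≈ 505 mm

Swamee-Jain (Type III): D = 0.66·[ε^1.25·(LQ²/(gh_f))^4.75 + ν·Q^9.4·(L/(gh_f))^5.2]^0.04
LQ²/(gh_f) = 3.109; L/(gh_f) = 21.09
Term 1 = ε^1.25·(…)^4.75 = 1.15×10^-5; Term 2 = ν·Q^9.4·(…)^5.2 = 0.00124
D = 0.66·(1.15×10^-5 + 0.00124)^0.04 = 0.5052 m = 505 mm
Check: V = 1.92 m/s, Re = 7.39×10^5, f = 0.01228, h_f = 3.71 m ≈ 3.94 m ✓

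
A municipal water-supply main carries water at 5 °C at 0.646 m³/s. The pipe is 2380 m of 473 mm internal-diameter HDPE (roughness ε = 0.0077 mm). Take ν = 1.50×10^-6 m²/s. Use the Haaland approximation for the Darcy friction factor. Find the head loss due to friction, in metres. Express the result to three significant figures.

h_f ≈ 40.3 m

V = 4Q/(πD²) = 4·0.646/(π·0.473²) = 3.676 m/s
Re = VD/ν = 3.676·0.473/1.50×10^-6 = 1.16×10^6 → turbulent
ε/D = 0.0077/473 = 1.63×10^-5
Haaland: f = 0.01164
h_f = f(L/D)V²/(2g) = 0.01164·(2380/0.473)·3.676²/(2·9.81) = 40.34 m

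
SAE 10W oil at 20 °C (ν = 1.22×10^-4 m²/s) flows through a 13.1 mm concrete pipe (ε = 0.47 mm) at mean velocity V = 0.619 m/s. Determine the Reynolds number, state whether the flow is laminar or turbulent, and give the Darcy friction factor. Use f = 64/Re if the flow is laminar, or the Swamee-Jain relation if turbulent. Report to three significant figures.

Re ≈ 66.5; laminar; f = 64/Re ≈ 0.963

Re = VD/ν = 0.6190·0.0131/1.22×10^-4 = 66.5
Re < 2300 → laminar → f = 64/Re = 0.9629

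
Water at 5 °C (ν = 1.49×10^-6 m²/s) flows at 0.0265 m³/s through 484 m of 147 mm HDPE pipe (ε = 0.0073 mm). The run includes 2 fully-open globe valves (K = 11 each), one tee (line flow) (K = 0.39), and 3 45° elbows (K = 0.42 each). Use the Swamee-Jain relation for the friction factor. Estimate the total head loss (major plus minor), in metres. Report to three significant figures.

V = 4Q/(πD²) = 1.561 m/s; V²/2g = 0.1243 m
Re = 1.54×10^5, ε/D = 4.97×10^-5 → f = 0.01674 (Swamee-Jain)
Major: h_f = f(L/D)·V²/2g = 0.01674·3293·0.1243 = 6.847 m
Minor: ΣK = 23.6; h_m = ΣK·V²/2g = 2.939 m
Total H_L = 6.847 + 2.939 = 9.786 m

H_L ≈ 9.79 m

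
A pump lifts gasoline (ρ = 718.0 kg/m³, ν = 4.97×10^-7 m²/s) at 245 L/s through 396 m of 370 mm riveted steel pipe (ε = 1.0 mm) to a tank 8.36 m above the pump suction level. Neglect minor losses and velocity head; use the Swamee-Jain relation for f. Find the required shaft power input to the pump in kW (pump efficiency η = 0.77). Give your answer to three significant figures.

P_shaft ≈ 35.0 kW

V = 4Q/(πD²) = 2.279 m/s; Re = 1.70×10^6; ε/D = 0.00270; f = 0.02555
h_f = f(L/D)V²/2g = 7.237 m
Total head H = z + h_f = 8.36 + 7.237 = 15.60 m
P_hyd = ρgQH = 718.0·9.81·0.245·15.60 = 26.91 kW
P_shaft = P_hyd/η = 26.91/0.77 = 34.95 kW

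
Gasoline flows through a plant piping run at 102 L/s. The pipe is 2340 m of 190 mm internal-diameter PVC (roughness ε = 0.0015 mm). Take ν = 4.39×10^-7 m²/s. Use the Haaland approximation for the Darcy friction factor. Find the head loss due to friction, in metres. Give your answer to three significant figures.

h_f ≈ 89.0 m

V = 4Q/(πD²) = 4·0.102/(π·0.190²) = 3.598 m/s
Re = VD/ν = 3.598·0.190/4.39×10^-7 = 1.56×10^6 → turbulent
ε/D = 0.0015/190 = 7.89×10^-6
Haaland: f = 0.01096
h_f = f(L/D)V²/(2g) = 0.01096·(2340/0.190)·3.598²/(2·9.81) = 89.05 m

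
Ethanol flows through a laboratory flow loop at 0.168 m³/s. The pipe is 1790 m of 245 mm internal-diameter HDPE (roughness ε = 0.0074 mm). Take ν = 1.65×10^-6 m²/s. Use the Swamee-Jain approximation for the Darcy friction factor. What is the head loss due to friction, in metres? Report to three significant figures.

h_f ≈ 63.6 m

V = 4Q/(πD²) = 4·0.168/(π·0.245²) = 3.564 m/s
Re = VD/ν = 3.564·0.245/1.65×10^-6 = 5.29×10^5 → turbulent
ε/D = 0.0074/245 = 3.02×10^-5
Swamee-Jain: f = 0.01344
h_f = f(L/D)V²/(2g) = 0.01344·(1790/0.245)·3.564²/(2·9.81) = 63.57 m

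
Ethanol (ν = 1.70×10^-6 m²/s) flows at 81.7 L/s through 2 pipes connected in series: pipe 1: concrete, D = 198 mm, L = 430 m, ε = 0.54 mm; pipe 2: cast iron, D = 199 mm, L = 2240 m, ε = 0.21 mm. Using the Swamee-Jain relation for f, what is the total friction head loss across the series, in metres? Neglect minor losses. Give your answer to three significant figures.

H ≈ 103 m

Pipe 1: V = 2.653 m/s, Re = 3.09×10^5, ε/D = 0.00273, f = 0.02609, h_1 = f(L/D)V²/2g = 20.33 m
Pipe 2: V = 2.627 m/s, Re = 3.07×10^5, ε/D = 0.00106, f = 0.02095, h_2 = f(L/D)V²/2g = 82.94 m
Series → Q common, losses add: H = Σh = 103.3 m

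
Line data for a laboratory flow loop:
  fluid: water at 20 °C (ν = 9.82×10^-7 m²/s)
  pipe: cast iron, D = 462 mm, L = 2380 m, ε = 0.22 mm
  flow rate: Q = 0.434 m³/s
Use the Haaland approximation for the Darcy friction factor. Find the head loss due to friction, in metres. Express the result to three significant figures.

V = 4Q/(πD²) = 4·0.434/(π·0.462²) = 2.589 m/s
Re = VD/ν = 2.589·0.462/9.82×10^-7 = 1.22×10^6 → turbulent
ε/D = 0.22/462 = 4.76×10^-4
Haaland: f = 0.01693
h_f = f(L/D)V²/(2g) = 0.01693·(2380/0.462)·2.589²/(2·9.81) = 29.79 m

h_f ≈ 29.8 m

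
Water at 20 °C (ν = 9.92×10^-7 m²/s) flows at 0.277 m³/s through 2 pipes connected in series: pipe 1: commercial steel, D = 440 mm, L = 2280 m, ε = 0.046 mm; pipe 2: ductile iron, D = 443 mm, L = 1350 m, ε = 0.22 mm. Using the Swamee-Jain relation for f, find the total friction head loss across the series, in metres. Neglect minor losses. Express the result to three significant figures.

H ≈ 20.8 m

Pipe 1: V = 1.822 m/s, Re = 8.08×10^5, ε/D = 1.05×10^-4, f = 0.01383, h_1 = f(L/D)V²/2g = 12.12 m
Pipe 2: V = 1.797 m/s, Re = 8.03×10^5, ε/D = 4.97×10^-4, f = 0.01740, h_2 = f(L/D)V²/2g = 8.730 m
Series → Q common, losses add: H = Σh = 20.85 m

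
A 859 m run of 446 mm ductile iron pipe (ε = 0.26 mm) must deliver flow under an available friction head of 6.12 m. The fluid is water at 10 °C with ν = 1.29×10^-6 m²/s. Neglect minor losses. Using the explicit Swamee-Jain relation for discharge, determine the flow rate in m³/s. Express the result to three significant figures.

Swamee-Jain (Type II): Q = -0.965·√(gD⁵h_f/L)·ln[ε/(3.7D) + √(3.17ν²L/(gD³h_f))]
√(gD⁵h_f/L) = √(9.81·0.446⁵·6.12/859) = 0.03512
ε/(3.7D) = 1.58×10^-4; √(3.17ν²L/(gD³h_f)) = 2.92×10^-5
Q = -0.965·0.03512·ln(1.867×10^-4) = 0.2910 m³/s
Check: V = 1.86 m/s, Re = 6.44×10^5, f = 0.01809, h_f = 6.16 m ≈ 6.12 m ✓

Q ≈ 0.291 m³/s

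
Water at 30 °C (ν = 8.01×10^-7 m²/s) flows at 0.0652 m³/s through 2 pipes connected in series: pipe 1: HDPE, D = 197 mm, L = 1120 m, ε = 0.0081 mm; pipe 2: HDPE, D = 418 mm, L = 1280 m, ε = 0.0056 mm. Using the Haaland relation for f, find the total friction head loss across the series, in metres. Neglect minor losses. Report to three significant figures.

H ≈ 18.4 m

Pipe 1: V = 2.139 m/s, Re = 5.26×10^5, ε/D = 4.11×10^-5, f = 0.01346, h_1 = f(L/D)V²/2g = 17.85 m
Pipe 2: V = 0.4751 m/s, Re = 2.48×10^5, ε/D = 1.34×10^-5, f = 0.01496, h_2 = f(L/D)V²/2g = 0.5272 m
Series → Q common, losses add: H = Σh = 18.38 m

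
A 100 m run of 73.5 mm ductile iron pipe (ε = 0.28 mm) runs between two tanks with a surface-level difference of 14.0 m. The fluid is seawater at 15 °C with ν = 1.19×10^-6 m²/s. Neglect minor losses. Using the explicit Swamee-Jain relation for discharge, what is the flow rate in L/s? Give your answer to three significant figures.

Q ≈ 11.3 L/s

Swamee-Jain (Type II): Q = -0.965·√(gD⁵h_f/L)·ln[ε/(3.7D) + √(3.17ν²L/(gD³h_f))]
√(gD⁵h_f/L) = √(9.81·0.0735⁵·14.0/100) = 0.001716
ε/(3.7D) = 0.00103; √(3.17ν²L/(gD³h_f)) = 9.07×10^-5
Q = -0.965·0.001716·ln(0.001120) = 0.01125 m³/s
Check: V = 2.65 m/s, Re = 1.64×10^5, f = 0.02891, h_f = 14.1 m ≈ 14.0 m ✓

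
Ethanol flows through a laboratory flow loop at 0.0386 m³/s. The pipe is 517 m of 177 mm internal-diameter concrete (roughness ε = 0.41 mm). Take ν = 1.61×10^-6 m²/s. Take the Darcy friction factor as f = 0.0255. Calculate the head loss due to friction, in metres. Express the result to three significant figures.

h_f ≈ 9.34 m

V = 4Q/(πD²) = 4·0.0386/(π·0.177²) = 1.569 m/s
h_f = f(L/D)V²/(2g) = 0.02550·(517/0.177)·1.569²/(2·9.81) = 9.342 m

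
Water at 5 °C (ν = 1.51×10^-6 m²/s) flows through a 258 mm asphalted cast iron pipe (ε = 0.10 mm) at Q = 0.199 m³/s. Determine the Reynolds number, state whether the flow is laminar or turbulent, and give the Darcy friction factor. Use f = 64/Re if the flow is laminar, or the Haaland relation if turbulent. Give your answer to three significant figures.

V = 4Q/(πD²) = 3.806 m/s
Re = VD/ν = 3.806·0.258/1.51×10^-6 = 6.50×10^5
Re > 4000 → turbulent; ε/D = 3.88×10^-4
Haaland: f = 0.01661

Re ≈ 6.50×10^5; turbulent; f ≈ 0.0166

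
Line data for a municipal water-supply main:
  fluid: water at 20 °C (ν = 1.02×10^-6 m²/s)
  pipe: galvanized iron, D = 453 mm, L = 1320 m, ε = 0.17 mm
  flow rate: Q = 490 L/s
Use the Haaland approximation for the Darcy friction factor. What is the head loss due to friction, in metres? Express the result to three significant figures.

V = 4Q/(πD²) = 4·0.490/(π·0.453²) = 3.040 m/s
Re = VD/ν = 3.040·0.453/1.02×10^-6 = 1.35×10^6 → turbulent
ε/D = 0.17/453 = 3.75×10^-4
Haaland: f = 0.01611
h_f = f(L/D)V²/(2g) = 0.01611·(1320/0.453)·3.040²/(2·9.81) = 22.12 m

h_f ≈ 22.1 m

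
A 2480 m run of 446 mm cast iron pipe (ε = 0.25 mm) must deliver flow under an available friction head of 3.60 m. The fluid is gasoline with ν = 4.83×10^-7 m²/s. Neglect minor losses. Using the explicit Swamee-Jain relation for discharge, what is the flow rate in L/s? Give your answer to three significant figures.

Swamee-Jain (Type II): Q = -0.965·√(gD⁵h_f/L)·ln[ε/(3.7D) + √(3.17ν²L/(gD³h_f))]
√(gD⁵h_f/L) = √(9.81·0.446⁵·3.60/2480) = 0.01585
ε/(3.7D) = 1.51×10^-4; √(3.17ν²L/(gD³h_f)) = 2.42×10^-5
Q = -0.965·0.01585·ln(1.757×10^-4) = 0.1323 m³/s
Check: V = 0.847 m/s, Re = 7.82×10^5, f = 0.01783, h_f = 3.62 m ≈ 3.60 m ✓

Q ≈ 132 L/s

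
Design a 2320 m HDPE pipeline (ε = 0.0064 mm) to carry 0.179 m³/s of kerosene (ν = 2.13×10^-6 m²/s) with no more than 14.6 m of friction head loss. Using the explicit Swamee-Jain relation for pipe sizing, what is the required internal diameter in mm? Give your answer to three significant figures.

Swamee-Jain (Type III): D = 0.66·[ε^1.25·(LQ²/(gh_f))^4.75 + ν·Q^9.4·(L/(gh_f))^5.2]^0.04
LQ²/(gh_f) = 0.5190; L/(gh_f) = 16.20
Term 1 = ε^1.25·(…)^4.75 = 1.43×10^-8; Term 2 = ν·Q^9.4·(…)^5.2 = 3.93×10^-7
D = 0.66·(1.43×10^-8 + 3.93×10^-7)^0.04 = 0.3664 m = 366 mm
Check: V = 1.70 m/s, Re = 2.92×10^5, f = 0.01465, h_f = 13.6 m ≈ 14.6 m ✓

D ≈ 366 mm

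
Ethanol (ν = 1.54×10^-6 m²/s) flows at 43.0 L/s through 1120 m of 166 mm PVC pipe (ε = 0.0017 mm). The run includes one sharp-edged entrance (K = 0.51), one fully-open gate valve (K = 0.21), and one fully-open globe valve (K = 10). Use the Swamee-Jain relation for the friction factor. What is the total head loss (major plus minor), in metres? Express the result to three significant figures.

H_L ≈ 23.1 m

V = 4Q/(πD²) = 1.987 m/s; V²/2g = 0.2012 m
Re = 2.14×10^5, ε/D = 1.02×10^-5 → f = 0.01543 (Swamee-Jain)
Major: h_f = f(L/D)·V²/2g = 0.01543·6747·0.2012 = 20.94 m
Minor: ΣK = 10.7; h_m = ΣK·V²/2g = 2.157 m
Total H_L = 20.94 + 2.157 = 23.10 m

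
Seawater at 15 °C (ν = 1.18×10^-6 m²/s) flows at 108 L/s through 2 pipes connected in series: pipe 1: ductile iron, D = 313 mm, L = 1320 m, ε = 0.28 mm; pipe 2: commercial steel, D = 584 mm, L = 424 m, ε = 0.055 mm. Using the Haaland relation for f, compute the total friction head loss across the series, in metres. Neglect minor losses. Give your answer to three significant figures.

Pipe 1: V = 1.404 m/s, Re = 3.72×10^5, ε/D = 8.95×10^-4, f = 0.01990, h_1 = f(L/D)V²/2g = 8.427 m
Pipe 2: V = 0.4032 m/s, Re = 2.00×10^5, ε/D = 9.42×10^-5, f = 0.01615, h_2 = f(L/D)V²/2g = 0.09716 m
Series → Q common, losses add: H = Σh = 8.524 m

H ≈ 8.52 m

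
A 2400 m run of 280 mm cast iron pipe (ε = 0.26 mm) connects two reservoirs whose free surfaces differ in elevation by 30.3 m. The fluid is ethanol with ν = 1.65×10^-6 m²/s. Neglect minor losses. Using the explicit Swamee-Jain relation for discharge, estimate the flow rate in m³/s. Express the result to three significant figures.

Swamee-Jain (Type II): Q = -0.965·√(gD⁵h_f/L)·ln[ε/(3.7D) + √(3.17ν²L/(gD³h_f))]
√(gD⁵h_f/L) = √(9.81·0.280⁵·30.3/2400) = 0.01460
ε/(3.7D) = 2.51×10^-4; √(3.17ν²L/(gD³h_f)) = 5.63×10^-5
Q = -0.965·0.01460·ln(3.073×10^-4) = 0.1139 m³/s
Check: V = 1.85 m/s, Re = 3.14×10^5, f = 0.02040, h_f = 30.5 m ≈ 30.3 m ✓

Q ≈ 0.114 m³/s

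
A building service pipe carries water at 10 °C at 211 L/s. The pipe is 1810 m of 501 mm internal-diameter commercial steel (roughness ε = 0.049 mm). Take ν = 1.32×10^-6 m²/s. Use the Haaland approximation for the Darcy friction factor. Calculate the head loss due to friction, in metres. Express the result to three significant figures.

V = 4Q/(πD²) = 4·0.211/(π·0.501²) = 1.070 m/s
Re = VD/ν = 1.070·0.501/1.32×10^-6 = 4.06×10^5 → turbulent
ε/D = 0.049/501 = 9.78×10^-5
Haaland: f = 0.01460
h_f = f(L/D)V²/(2g) = 0.01460·(1810/0.501)·1.070²/(2·9.81) = 3.081 m

h_f ≈ 3.08 m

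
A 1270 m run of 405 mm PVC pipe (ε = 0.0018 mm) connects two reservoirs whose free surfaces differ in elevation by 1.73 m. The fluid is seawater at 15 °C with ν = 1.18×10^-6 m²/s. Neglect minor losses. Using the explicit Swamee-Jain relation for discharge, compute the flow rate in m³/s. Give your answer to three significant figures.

Swamee-Jain (Type II): Q = -0.965·√(gD⁵h_f/L)·ln[ε/(3.7D) + √(3.17ν²L/(gD³h_f))]
√(gD⁵h_f/L) = √(9.81·0.405⁵·1.73/1270) = 0.01207
ε/(3.7D) = 1.20×10^-6; √(3.17ν²L/(gD³h_f)) = 7.05×10^-5
Q = -0.965·0.01207·ln(7.171×10^-5) = 0.1111 m³/s
Check: V = 0.863 m/s, Re = 2.96×10^5, f = 0.01446, h_f = 1.72 m ≈ 1.73 m ✓

Q ≈ 0.111 m³/s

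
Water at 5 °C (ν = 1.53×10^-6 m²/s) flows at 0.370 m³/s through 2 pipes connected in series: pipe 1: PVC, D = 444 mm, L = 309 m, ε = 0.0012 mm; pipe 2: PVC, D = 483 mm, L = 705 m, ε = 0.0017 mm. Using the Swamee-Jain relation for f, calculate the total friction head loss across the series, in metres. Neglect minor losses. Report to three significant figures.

Pipe 1: V = 2.390 m/s, Re = 6.93×10^5, ε/D = 2.70×10^-6, f = 0.01241, h_1 = f(L/D)V²/2g = 2.514 m
Pipe 2: V = 2.019 m/s, Re = 6.37×10^5, ε/D = 3.52×10^-6, f = 0.01261, h_2 = f(L/D)V²/2g = 3.824 m
Series → Q common, losses add: H = Σh = 6.339 m

H ≈ 6.34 m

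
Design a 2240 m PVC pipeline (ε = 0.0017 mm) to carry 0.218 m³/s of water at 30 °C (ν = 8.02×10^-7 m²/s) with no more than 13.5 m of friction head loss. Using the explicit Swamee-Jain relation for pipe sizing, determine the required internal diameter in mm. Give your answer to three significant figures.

Swamee-Jain (Type III): D = 0.66·[ε^1.25·(LQ²/(gh_f))^4.75 + ν·Q^9.4·(L/(gh_f))^5.2]^0.04
LQ²/(gh_f) = 0.8038; L/(gh_f) = 16.91
Term 1 = ε^1.25·(…)^4.75 = 2.18×10^-8; Term 2 = ν·Q^9.4·(…)^5.2 = 1.18×10^-6
D = 0.66·(2.18×10^-8 + 1.18×10^-6)^0.04 = 0.3826 m = 383 mm
Check: V = 1.90 m/s, Re = 9.05×10^5, f = 0.01191, h_f = 12.8 m ≈ 13.5 m ✓

D ≈ 383 mm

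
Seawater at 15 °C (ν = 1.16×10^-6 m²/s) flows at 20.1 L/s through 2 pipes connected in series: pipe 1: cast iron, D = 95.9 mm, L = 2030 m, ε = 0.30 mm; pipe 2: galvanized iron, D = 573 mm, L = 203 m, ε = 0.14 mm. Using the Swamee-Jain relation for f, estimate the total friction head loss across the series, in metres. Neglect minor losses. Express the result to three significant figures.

H ≈ 227 m

Pipe 1: V = 2.783 m/s, Re = 2.30×10^5, ε/D = 0.00313, f = 0.02721, h_1 = f(L/D)V²/2g = 227.4 m
Pipe 2: V = 0.07795 m/s, Re = 3.85×10^4, ε/D = 2.44×10^-4, f = 0.02288, h_2 = f(L/D)V²/2g = 0.002510 m
Series → Q common, losses add: H = Σh = 227.4 m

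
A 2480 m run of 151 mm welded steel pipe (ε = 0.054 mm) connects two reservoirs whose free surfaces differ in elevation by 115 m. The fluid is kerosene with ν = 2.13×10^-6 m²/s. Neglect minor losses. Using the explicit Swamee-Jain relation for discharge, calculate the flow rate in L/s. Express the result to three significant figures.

Swamee-Jain (Type II): Q = -0.965·√(gD⁵h_f/L)·ln[ε/(3.7D) + √(3.17ν²L/(gD³h_f))]
√(gD⁵h_f/L) = √(9.81·0.151⁵·115/2480) = 0.005976
ε/(3.7D) = 9.67×10^-5; √(3.17ν²L/(gD³h_f)) = 9.58×10^-5
Q = -0.965·0.005976·ln(1.925×10^-4) = 0.04934 m³/s
Check: V = 2.76 m/s, Re = 1.95×10^5, f = 0.01819, h_f = 116 m ≈ 115 m ✓

Q ≈ 49.3 L/s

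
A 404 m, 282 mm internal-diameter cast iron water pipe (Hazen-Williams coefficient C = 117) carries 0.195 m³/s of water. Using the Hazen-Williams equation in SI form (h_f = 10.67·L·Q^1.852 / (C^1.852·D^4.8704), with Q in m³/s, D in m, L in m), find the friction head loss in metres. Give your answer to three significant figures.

h_f = 10.67·404·0.195^1.852 / (117^1.852·0.282^4.8704) = 14.69 m

h_f ≈ 14.7 m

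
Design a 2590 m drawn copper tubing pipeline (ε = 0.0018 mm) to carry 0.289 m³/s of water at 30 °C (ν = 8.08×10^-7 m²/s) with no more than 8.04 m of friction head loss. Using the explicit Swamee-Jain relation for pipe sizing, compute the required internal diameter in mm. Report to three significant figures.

D ≈ 488 mm

Swamee-Jain (Type III): D = 0.66·[ε^1.25·(LQ²/(gh_f))^4.75 + ν·Q^9.4·(L/(gh_f))^5.2]^0.04
LQ²/(gh_f) = 2.743; L/(gh_f) = 32.84
Term 1 = ε^1.25·(…)^4.75 = 7.95×10^-6; Term 2 = ν·Q^9.4·(…)^5.2 = 5.31×10^-4
D = 0.66·(7.95×10^-6 + 5.31×10^-4)^0.04 = 0.4884 m = 488 mm
Check: V = 1.54 m/s, Re = 9.32×10^5, f = 0.01183, h_f = 7.61 m ≈ 8.04 m ✓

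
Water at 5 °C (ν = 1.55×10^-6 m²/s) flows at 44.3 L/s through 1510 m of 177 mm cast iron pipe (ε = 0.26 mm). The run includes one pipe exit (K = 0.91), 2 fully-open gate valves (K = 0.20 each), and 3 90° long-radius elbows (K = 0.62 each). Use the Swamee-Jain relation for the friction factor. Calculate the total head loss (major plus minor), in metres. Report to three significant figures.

V = 4Q/(πD²) = 1.800 m/s; V²/2g = 0.1652 m
Re = 2.06×10^5, ε/D = 0.00147 → f = 0.02284 (Swamee-Jain)
Major: h_f = f(L/D)·V²/2g = 0.02284·8531·0.1652 = 32.20 m
Minor: ΣK = 3.17; h_m = ΣK·V²/2g = 0.5237 m
Total H_L = 32.20 + 0.5237 = 32.72 m

H_L ≈ 32.7 m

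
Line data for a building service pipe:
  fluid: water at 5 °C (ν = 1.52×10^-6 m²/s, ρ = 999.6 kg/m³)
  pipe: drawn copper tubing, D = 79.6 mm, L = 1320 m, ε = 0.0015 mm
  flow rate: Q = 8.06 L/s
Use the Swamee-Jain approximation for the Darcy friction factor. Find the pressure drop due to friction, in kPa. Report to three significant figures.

V = 4Q/(πD²) = 4·0.00806/(π·0.0796²) = 1.620 m/s
Re = VD/ν = 1.620·0.0796/1.52×10^-6 = 8.48×10^4 → turbulent
ε/D = 0.0015/79.6 = 1.88×10^-5
Swamee-Jain: f = 0.01860
h_f = f(L/D)V²/(2g) = 0.01860·(1320/0.0796)·1.620²/(2·9.81) = 41.24 m
Δp = ρg·h_f = 999.6·9.81·41.24 = 404.4 kPa

Δp ≈ 404 kPa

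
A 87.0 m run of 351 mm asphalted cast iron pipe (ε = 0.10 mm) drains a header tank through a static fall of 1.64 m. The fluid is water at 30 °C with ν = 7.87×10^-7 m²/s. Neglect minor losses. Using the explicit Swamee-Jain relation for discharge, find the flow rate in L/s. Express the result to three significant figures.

Q ≈ 281 L/s

Swamee-Jain (Type II): Q = -0.965·√(gD⁵h_f/L)·ln[ε/(3.7D) + √(3.17ν²L/(gD³h_f))]
√(gD⁵h_f/L) = √(9.81·0.351⁵·1.64/87.0) = 0.03139
ε/(3.7D) = 7.70×10^-5; √(3.17ν²L/(gD³h_f)) = 1.57×10^-5
Q = -0.965·0.03139·ln(9.267×10^-5) = 0.2813 m³/s
Check: V = 2.91 m/s, Re = 1.30×10^6, f = 0.01546, h_f = 1.65 m ≈ 1.64 m ✓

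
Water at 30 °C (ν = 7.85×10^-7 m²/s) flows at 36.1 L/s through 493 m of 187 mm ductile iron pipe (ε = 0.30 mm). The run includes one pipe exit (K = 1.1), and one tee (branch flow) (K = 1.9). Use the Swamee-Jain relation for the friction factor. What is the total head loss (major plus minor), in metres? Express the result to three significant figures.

H_L ≈ 5.59 m

V = 4Q/(πD²) = 1.314 m/s; V²/2g = 0.08806 m
Re = 3.13×10^5, ε/D = 0.00160 → f = 0.02293 (Swamee-Jain)
Major: h_f = f(L/D)·V²/2g = 0.02293·2636·0.08806 = 5.322 m
Minor: ΣK = 3.00; h_m = ΣK·V²/2g = 0.2642 m
Total H_L = 5.322 + 0.2642 = 5.586 m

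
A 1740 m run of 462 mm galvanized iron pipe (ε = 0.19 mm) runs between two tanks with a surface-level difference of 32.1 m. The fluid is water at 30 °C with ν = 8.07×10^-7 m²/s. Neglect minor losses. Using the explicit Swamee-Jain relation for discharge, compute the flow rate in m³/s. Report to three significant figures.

Swamee-Jain (Type II): Q = -0.965·√(gD⁵h_f/L)·ln[ε/(3.7D) + √(3.17ν²L/(gD³h_f))]
√(gD⁵h_f/L) = √(9.81·0.462⁵·32.1/1740) = 0.06172
ε/(3.7D) = 1.11×10^-4; √(3.17ν²L/(gD³h_f)) = 1.08×10^-5
Q = -0.965·0.06172·ln(1.219×10^-4) = 0.5368 m³/s
Check: V = 3.20 m/s, Re = 1.83×10^6, f = 0.01639, h_f = 32.3 m ≈ 32.1 m ✓

Q ≈ 0.537 m³/s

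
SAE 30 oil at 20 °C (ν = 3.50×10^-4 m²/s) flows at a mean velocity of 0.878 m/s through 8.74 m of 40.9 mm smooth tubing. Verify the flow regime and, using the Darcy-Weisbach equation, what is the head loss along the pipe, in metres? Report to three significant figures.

Re = VD/ν = 0.878·0.04090/3.50×10^-4 = 103 → laminar (Re < 2300)
f = 64/Re = 0.6238
h_f = f(L/D)V²/(2g) = 0.6238·(8.74/0.04090)·0.878²/(2·9.81) = 5.237 m

h_f ≈ 5.24 m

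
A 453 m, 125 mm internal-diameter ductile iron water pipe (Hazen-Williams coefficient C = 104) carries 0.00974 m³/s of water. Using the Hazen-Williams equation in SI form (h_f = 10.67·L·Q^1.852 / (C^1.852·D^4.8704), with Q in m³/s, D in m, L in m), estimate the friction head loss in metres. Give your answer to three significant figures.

h_f = 10.67·453·0.00974^1.852 / (104^1.852·0.125^4.8704) = 4.187 m

h_f ≈ 4.19 m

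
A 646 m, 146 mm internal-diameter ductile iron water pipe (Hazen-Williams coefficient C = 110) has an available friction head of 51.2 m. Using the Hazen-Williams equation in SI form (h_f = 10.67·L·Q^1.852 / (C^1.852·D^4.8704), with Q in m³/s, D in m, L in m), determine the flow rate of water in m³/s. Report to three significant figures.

Rearranging: Q = [h_f·C^1.852·D^4.8704 / (10.67·L)]^(1/1.852)
Q = [51.2·110^1.852·0.146^4.8704 / (10.67·646)]^0.540 = 0.04945 m³/s

Q ≈ 0.0495 m³/s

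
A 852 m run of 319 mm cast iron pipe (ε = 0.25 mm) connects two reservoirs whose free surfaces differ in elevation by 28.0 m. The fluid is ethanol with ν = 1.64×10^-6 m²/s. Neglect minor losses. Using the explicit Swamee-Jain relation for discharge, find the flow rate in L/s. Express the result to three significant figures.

Q ≈ 262 L/s

Swamee-Jain (Type II): Q = -0.965·√(gD⁵h_f/L)·ln[ε/(3.7D) + √(3.17ν²L/(gD³h_f))]
√(gD⁵h_f/L) = √(9.81·0.319⁵·28.0/852) = 0.03263
ε/(3.7D) = 2.12×10^-4; √(3.17ν²L/(gD³h_f)) = 2.85×10^-5
Q = -0.965·0.03263·ln(2.404×10^-4) = 0.2624 m³/s
Check: V = 3.28 m/s, Re = 6.39×10^5, f = 0.01919, h_f = 28.2 m ≈ 28.0 m ✓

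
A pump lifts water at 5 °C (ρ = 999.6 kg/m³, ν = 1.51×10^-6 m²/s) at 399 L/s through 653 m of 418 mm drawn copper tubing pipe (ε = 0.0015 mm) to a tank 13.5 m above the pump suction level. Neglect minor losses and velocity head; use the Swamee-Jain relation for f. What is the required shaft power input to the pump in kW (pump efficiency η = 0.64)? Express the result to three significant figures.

V = 4Q/(πD²) = 2.908 m/s; Re = 8.05×10^5; ε/D = 3.59×10^-6; f = 0.01212
h_f = f(L/D)V²/2g = 8.160 m
Total head H = z + h_f = 13.5 + 8.160 = 21.66 m
P_hyd = ρgQH = 999.6·9.81·0.399·21.66 = 84.75 kW
P_shaft = P_hyd/η = 84.75/0.64 = 132.4 kW

P_shaft ≈ 132 kW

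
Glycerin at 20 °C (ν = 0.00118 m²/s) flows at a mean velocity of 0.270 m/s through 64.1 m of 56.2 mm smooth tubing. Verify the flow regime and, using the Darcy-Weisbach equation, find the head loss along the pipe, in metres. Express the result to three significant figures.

h_f ≈ 21.1 m

Re = VD/ν = 0.270·0.05620/0.00118 = 12.9 → laminar (Re < 2300)
f = 64/Re = 4.977
h_f = f(L/D)V²/(2g) = 4.977·(64.1/0.05620)·0.270²/(2·9.81) = 21.09 m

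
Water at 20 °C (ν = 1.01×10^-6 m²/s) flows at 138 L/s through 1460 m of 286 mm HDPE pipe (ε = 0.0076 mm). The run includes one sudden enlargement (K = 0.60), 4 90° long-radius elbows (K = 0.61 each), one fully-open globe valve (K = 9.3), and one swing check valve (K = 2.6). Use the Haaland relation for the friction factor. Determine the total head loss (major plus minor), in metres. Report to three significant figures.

V = 4Q/(πD²) = 2.148 m/s; V²/2g = 0.2352 m
Re = 6.08×10^5, ε/D = 2.66×10^-5 → f = 0.01298 (Haaland)
Major: h_f = f(L/D)·V²/2g = 0.01298·5105·0.2352 = 15.58 m
Minor: ΣK = 14.9; h_m = ΣK·V²/2g = 3.514 m
Total H_L = 15.58 + 3.514 = 19.10 m

H_L ≈ 19.1 m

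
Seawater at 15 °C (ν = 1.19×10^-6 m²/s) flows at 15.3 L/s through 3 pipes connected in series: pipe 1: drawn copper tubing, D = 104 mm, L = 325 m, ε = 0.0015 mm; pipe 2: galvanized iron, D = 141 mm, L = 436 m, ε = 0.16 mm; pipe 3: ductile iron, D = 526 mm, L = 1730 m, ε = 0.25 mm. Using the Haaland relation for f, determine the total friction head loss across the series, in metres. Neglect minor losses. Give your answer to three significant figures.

Pipe 1: V = 1.801 m/s, Re = 1.57×10^5, ε/D = 1.44×10^-5, f = 0.01632, h_1 = f(L/D)V²/2g = 8.433 m
Pipe 2: V = 0.9799 m/s, Re = 1.16×10^5, ε/D = 0.00113, f = 0.02216, h_2 = f(L/D)V²/2g = 3.353 m
Pipe 3: V = 0.07041 m/s, Re = 3.11×10^4, ε/D = 4.75×10^-4, f = 0.02423, h_3 = f(L/D)V²/2g = 0.02013 m
Series → Q common, losses add: H = Σh = 11.81 m

H ≈ 11.8 m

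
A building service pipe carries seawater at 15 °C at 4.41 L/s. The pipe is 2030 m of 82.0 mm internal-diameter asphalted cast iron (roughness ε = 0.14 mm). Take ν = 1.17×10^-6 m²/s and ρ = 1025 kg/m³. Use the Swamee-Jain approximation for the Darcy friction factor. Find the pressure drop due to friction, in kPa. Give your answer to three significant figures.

Δp ≈ 227 kPa

V = 4Q/(πD²) = 4·0.00441/(π·0.0820²) = 0.8351 m/s
Re = VD/ν = 0.8351·0.0820/1.17×10^-6 = 5.85×10^4 → turbulent
ε/D = 0.14/82.0 = 0.00171
Swamee-Jain: f = 0.02565
h_f = f(L/D)V²/(2g) = 0.02565·(2030/0.0820)·0.8351²/(2·9.81) = 22.57 m
Δp = ρg·h_f = 1025·9.81·22.57 = 227.0 kPa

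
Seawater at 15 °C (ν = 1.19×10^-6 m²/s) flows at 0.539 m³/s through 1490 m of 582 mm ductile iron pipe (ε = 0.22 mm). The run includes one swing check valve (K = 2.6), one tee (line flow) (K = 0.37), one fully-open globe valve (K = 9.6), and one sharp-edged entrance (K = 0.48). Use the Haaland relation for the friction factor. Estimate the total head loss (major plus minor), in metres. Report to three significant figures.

H_L ≈ 11.4 m

V = 4Q/(πD²) = 2.026 m/s; V²/2g = 0.2092 m
Re = 9.91×10^5, ε/D = 3.78×10^-4 → f = 0.01627 (Haaland)
Major: h_f = f(L/D)·V²/2g = 0.01627·2560·0.2092 = 8.716 m
Minor: ΣK = 13.0; h_m = ΣK·V²/2g = 2.730 m
Total H_L = 8.716 + 2.730 = 11.45 m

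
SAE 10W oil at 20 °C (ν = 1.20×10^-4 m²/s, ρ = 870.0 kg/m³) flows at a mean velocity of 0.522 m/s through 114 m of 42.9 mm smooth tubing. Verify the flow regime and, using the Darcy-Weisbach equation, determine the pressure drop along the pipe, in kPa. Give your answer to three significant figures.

Δp ≈ 108 kPa

Re = VD/ν = 0.522·0.04290/1.20×10^-4 = 187 → laminar (Re < 2300)
f = 64/Re = 0.3430
h_f = f(L/D)V²/(2g) = 0.3430·(114/0.04290)·0.522²/(2·9.81) = 12.66 m
Δp = ρg·h_f = 870.0·9.81·12.66 = 108.0 kPa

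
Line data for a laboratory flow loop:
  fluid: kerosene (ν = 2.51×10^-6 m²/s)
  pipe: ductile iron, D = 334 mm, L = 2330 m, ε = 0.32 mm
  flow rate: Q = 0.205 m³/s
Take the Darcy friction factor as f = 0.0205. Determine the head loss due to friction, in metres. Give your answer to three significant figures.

h_f ≈ 39.9 m

V = 4Q/(πD²) = 4·0.205/(π·0.334²) = 2.340 m/s
h_f = f(L/D)V²/(2g) = 0.02050·(2330/0.334)·2.340²/(2·9.81) = 39.90 m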